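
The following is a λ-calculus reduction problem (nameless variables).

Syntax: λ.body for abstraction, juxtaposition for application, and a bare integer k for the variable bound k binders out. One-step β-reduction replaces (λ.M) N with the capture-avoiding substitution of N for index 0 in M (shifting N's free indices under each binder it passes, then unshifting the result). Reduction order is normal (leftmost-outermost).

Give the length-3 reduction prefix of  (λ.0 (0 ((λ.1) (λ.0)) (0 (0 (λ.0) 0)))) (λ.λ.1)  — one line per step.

Answer: after 3 steps: λ.(λ.(λ.λ.λ.1) (λ.0)) ((λ.λ.1) ((λ.λ.1) (λ.0) (λ.λ.1)))

Working:
  start: (λ.0 (0 ((λ.1) (λ.0)) (0 (0 (λ.0) 0)))) (λ.λ.1)
  step 1: (λ.λ.1) ((λ.λ.1) ((λ.λ.λ.1) (λ.0)) ((λ.λ.1) ((λ.λ.1) (λ.0) (λ.λ.1))))
  step 2: λ.(λ.λ.1) ((λ.λ.λ.1) (λ.0)) ((λ.λ.1) ((λ.λ.1) (λ.0) (λ.λ.1)))
  step 3: λ.(λ.(λ.λ.λ.1) (λ.0)) ((λ.λ.1) ((λ.λ.1) (λ.0) (λ.λ.1)))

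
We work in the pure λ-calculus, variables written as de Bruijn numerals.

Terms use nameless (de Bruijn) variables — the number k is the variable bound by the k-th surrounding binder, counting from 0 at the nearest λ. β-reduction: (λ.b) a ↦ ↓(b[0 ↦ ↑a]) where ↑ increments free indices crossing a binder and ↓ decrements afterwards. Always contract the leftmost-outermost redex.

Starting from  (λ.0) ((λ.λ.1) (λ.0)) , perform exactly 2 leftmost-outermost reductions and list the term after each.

  start: (λ.0) ((λ.λ.1) (λ.0))
  →1  (λ.λ.1) (λ.0)
  →2  λ.λ.0

Answer: after 2 steps: λ.λ.0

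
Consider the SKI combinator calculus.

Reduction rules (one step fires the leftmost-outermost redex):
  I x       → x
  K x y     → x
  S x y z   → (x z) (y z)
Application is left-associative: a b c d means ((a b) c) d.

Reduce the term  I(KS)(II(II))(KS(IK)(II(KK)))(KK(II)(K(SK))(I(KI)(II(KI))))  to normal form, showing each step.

Answer: normal form = S(S(KK))(K(SK))  (in 7 steps)

Reduction:
  start: I(KS)(II(II))(KS(IK)(II(KK)))(KK(II)(K(SK))(I(KI)(II(KI))))
  step 1: KS(II(II))(KS(IK)(II(KK)))(KK(II)(K(SK))(I(KI)(II(KI))))
  step 2: S(KS(IK)(II(KK)))(KK(II)(K(SK))(I(KI)(II(KI))))
  step 3: S(S(II(KK)))(KK(II)(K(SK))(I(KI)(II(KI))))
  step 4: S(S(I(KK)))(KK(II)(K(SK))(I(KI)(II(KI))))
  step 5: S(S(KK))(KK(II)(K(SK))(I(KI)(II(KI))))
  step 6: S(S(KK))(K(K(SK))(I(KI)(II(KI))))
  step 7: S(S(KK))(K(SK))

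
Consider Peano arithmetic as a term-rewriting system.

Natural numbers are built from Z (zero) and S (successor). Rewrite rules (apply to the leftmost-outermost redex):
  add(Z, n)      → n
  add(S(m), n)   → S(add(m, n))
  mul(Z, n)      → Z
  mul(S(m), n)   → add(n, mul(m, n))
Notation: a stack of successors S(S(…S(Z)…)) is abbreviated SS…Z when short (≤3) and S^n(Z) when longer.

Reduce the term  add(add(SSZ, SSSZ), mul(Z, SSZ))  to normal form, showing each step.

  start: add(add(SSZ, SSSZ), mul(Z, SSZ))
  step 1: add(S(add(SZ, SSSZ)), mul(Z, SSZ))
  step 2: S(add(add(SZ, SSSZ), mul(Z, SSZ)))
  step 3: S(add(S(add(Z, SSSZ)), mul(Z, SSZ)))
  step 4: S(S(add(add(Z, SSSZ), mul(Z, SSZ))))
  step 5: S(S(add(SSSZ, mul(Z, SSZ))))
  step 6: S(S(S(add(SSZ, mul(Z, SSZ)))))
  step 7: S(S(S(S(add(SZ, mul(Z, SSZ))))))
  step 8: S(S(S(S(S(add(Z, mul(Z, SSZ)))))))
  step 9: S(S(S(S(S(mul(Z, SSZ))))))
  step 10: S^5(Z)

Answer: normal form = S^5(Z)  (in 10 steps)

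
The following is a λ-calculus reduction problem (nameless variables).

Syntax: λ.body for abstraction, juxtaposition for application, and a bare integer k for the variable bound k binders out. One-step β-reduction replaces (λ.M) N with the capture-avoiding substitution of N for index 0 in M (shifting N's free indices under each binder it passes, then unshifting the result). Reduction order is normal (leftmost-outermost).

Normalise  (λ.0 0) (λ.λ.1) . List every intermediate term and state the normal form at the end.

  start: (λ.0 0) (λ.λ.1)
  [1] (λ.λ.1) (λ.λ.1)
  [2] λ.λ.λ.1

Answer: normal form = λ.λ.λ.1  (in 2 steps)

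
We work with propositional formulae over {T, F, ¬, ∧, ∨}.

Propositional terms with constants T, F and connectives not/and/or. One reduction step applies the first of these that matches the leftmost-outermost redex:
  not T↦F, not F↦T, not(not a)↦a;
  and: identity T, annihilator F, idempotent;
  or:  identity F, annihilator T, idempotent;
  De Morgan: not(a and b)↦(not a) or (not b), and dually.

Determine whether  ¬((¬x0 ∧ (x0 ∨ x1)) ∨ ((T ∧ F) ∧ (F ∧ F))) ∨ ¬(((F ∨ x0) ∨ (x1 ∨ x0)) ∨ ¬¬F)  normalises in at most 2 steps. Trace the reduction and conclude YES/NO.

Answer: NO — after 2 steps the term is ((¬¬x0 ∨ ¬(x0 ∨ x1)) ∧ ¬((T ∧ F) ∧ (F ∧ F))) ∨ ¬(((F ∨ x0) ∨ (x1 ∨ x0)) ∨ ¬¬F), not yet normal

Reduction:
  start: ¬((¬x0 ∧ (x0 ∨ x1)) ∨ ((T ∧ F) ∧ (F ∧ F))) ∨ ¬(((F ∨ x0) ∨ (x1 ∨ x0)) ∨ ¬¬F)
  →1  (¬(¬x0 ∧ (x0 ∨ x1)) ∧ ¬((T ∧ F) ∧ (F ∧ F))) ∨ ¬(((F ∨ x0) ∨ (x1 ∨ x0)) ∨ ¬¬F)
  →2  ((¬¬x0 ∨ ¬(x0 ∨ x1)) ∧ ¬((T ∧ F) ∧ (F ∧ F))) ∨ ¬(((F ∨ x0) ∨ (x1 ∨ x0)) ∨ ¬¬F)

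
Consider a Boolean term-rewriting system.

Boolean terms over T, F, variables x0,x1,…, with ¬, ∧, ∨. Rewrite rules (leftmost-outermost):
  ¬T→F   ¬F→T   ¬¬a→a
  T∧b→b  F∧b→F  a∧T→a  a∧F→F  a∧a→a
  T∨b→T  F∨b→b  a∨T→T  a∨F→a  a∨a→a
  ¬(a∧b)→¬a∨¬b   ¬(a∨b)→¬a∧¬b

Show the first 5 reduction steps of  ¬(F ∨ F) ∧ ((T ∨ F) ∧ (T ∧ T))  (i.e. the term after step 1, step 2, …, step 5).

  start: ¬(F ∨ F) ∧ ((T ∨ F) ∧ (T ∧ T))
  [1] (¬F ∧ ¬F) ∧ ((T ∨ F) ∧ (T ∧ T))
  [2] ¬F ∧ ((T ∨ F) ∧ (T ∧ T))
  [3] T ∧ ((T ∨ F) ∧ (T ∧ T))
  [4] (T ∨ F) ∧ (T ∧ T)
  [5] T ∧ (T ∧ T)

Answer: after 5 steps: T ∧ (T ∧ T)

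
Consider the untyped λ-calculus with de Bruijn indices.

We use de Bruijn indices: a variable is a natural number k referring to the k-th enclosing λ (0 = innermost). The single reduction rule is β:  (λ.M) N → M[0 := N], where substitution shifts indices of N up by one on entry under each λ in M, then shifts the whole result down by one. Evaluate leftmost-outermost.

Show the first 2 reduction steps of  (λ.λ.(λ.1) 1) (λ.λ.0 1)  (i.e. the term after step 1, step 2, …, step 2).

  start: (λ.λ.(λ.1) 1) (λ.λ.0 1)
  step 1: λ.(λ.1) (λ.λ.0 1)
  step 2: λ.0

Answer: after 2 steps: λ.0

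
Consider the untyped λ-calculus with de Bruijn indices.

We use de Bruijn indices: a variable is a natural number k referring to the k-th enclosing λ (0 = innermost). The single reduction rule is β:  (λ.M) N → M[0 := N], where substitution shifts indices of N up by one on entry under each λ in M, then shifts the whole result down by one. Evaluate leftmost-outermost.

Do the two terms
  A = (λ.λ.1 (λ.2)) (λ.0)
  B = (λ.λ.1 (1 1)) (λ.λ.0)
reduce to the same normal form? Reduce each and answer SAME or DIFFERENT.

Answer: DIFFERENT — A ⇓ λ.λ.λ.0, B ⇓ λ.λ.0

Working:
Term A:
  start: (λ.λ.1 (λ.2)) (λ.0)
  →1  λ.(λ.0) (λ.λ.0)
  →2  λ.λ.λ.0

Term B:
  start: (λ.λ.1 (1 1)) (λ.λ.0)
  →1  λ.(λ.λ.0) ((λ.λ.0) (λ.λ.0))
  →2  λ.λ.0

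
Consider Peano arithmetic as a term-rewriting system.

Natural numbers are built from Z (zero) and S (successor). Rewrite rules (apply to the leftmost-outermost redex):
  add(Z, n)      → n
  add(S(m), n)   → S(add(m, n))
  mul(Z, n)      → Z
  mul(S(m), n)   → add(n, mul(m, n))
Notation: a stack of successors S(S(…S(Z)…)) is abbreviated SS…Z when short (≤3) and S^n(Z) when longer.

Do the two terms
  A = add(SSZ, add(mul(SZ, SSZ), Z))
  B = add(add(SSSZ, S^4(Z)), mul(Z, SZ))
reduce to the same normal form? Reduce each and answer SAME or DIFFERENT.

Answer: DIFFERENT — A ⇓ S^4(Z), B ⇓ S^7(Z)

Derivation:
Term A:
  start: add(SSZ, add(mul(SZ, SSZ), Z))
  step 1: S(add(SZ, add(mul(SZ, SSZ), Z)))
  step 2: S(S(add(Z, add(mul(SZ, SSZ), Z))))
  step 3: S(S(add(mul(SZ, SSZ), Z)))
  step 4: S(S(add(add(SSZ, mul(Z, SSZ)), Z)))
  step 5: S(S(add(S(add(SZ, mul(Z, SSZ))), Z)))
  step 6: S(S(S(add(add(SZ, mul(Z, SSZ)), Z))))
  step 7: S(S(S(add(S(add(Z, mul(Z, SSZ))), Z))))
  step 8: S(S(S(S(add(add(Z, mul(Z, SSZ)), Z)))))
  step 9: S(S(S(S(add(mul(Z, SSZ), Z)))))
  step 10: S(S(S(S(add(Z, Z)))))
  step 11: S^4(Z)

Term B:
  start: add(add(SSSZ, S^4(Z)), mul(Z, SZ))
  step 1: add(S(add(SSZ, S^4(Z))), mul(Z, SZ))
  step 2: S(add(add(SSZ, S^4(Z)), mul(Z, SZ)))
  step 3: S(add(S(add(SZ, S^4(Z))), mul(Z, SZ)))
  step 4: S(S(add(add(SZ, S^4(Z)), mul(Z, SZ))))
  step 5: S(S(add(S(add(Z, S^4(Z))), mul(Z, SZ))))
  step 6: S(S(S(add(add(Z, S^4(Z)), mul(Z, SZ)))))
  step 7: S(S(S(add(S^4(Z), mul(Z, SZ)))))
  step 8: S(S(S(S(add(SSSZ, mul(Z, SZ))))))
  step 9: S(S(S(S(S(add(SSZ, mul(Z, SZ)))))))
  step 10: S(S(S(S(S(S(add(SZ, mul(Z, SZ))))))))
  step 11: S(S(S(S(S(S(S(add(Z, mul(Z, SZ)))))))))
  step 12: S(S(S(S(S(S(S(mul(Z, SZ))))))))
  step 13: S^7(Z)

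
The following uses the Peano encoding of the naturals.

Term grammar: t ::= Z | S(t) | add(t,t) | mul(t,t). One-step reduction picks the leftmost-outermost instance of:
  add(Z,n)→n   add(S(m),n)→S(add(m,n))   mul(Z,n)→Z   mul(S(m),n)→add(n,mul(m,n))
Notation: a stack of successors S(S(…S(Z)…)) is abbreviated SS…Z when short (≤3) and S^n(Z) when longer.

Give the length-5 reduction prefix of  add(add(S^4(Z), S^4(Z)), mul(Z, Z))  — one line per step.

Answer: after 5 steps: S(S(add(S(add(SZ, S^4(Z))), mul(Z, Z))))

Derivation:
  start: add(add(S^4(Z), S^4(Z)), mul(Z, Z))
  →1  add(S(add(SSSZ, S^4(Z))), mul(Z, Z))
  →2  S(add(add(SSSZ, S^4(Z)), mul(Z, Z)))
  →3  S(add(S(add(SSZ, S^4(Z))), mul(Z, Z)))
  →4  S(S(add(add(SSZ, S^4(Z)), mul(Z, Z))))
  →5  S(S(add(S(add(SZ, S^4(Z))), mul(Z, Z))))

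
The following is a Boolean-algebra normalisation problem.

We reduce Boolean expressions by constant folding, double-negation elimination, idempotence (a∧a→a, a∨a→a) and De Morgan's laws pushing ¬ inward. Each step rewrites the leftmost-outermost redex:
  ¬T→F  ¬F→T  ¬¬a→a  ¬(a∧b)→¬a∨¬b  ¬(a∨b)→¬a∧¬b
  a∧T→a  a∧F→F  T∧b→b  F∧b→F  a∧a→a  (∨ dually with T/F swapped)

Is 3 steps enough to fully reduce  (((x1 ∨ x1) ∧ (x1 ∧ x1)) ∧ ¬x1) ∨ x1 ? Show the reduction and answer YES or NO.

Answer: YES — reaches normal form (x1 ∧ ¬x1) ∨ x1 in 3 ≤ 3 steps

Derivation:
  start: (((x1 ∨ x1) ∧ (x1 ∧ x1)) ∧ ¬x1) ∨ x1
  →1  ((x1 ∧ (x1 ∧ x1)) ∧ ¬x1) ∨ x1
  →2  ((x1 ∧ x1) ∧ ¬x1) ∨ x1
  →3  (x1 ∧ ¬x1) ∨ x1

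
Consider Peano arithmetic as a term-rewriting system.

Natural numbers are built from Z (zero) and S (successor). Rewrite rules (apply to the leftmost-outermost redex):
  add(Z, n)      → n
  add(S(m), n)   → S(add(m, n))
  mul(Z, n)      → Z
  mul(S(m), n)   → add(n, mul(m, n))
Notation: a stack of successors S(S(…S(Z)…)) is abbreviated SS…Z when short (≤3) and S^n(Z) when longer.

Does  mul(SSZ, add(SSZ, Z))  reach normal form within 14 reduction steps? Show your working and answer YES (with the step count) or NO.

Answer: NO — after 14 steps the term is S(S(S(S(mul(Z, add(SSZ, Z)))))), not yet normal

Derivation:
  start: mul(SSZ, add(SSZ, Z))
  step 1: add(add(SSZ, Z), mul(SZ, add(SSZ, Z)))
  step 2: add(S(add(SZ, Z)), mul(SZ, add(SSZ, Z)))
  step 3: S(add(add(SZ, Z), mul(SZ, add(SSZ, Z))))
  step 4: S(add(S(add(Z, Z)), mul(SZ, add(SSZ, Z))))
  step 5: S(S(add(add(Z, Z), mul(SZ, add(SSZ, Z)))))
  step 6: S(S(add(Z, mul(SZ, add(SSZ, Z)))))
  step 7: S(S(mul(SZ, add(SSZ, Z))))
  step 8: S(S(add(add(SSZ, Z), mul(Z, add(SSZ, Z)))))
  step 9: S(S(add(S(add(SZ, Z)), mul(Z, add(SSZ, Z)))))
  step 10: S(S(S(add(add(SZ, Z), mul(Z, add(SSZ, Z))))))
  step 11: S(S(S(add(S(add(Z, Z)), mul(Z, add(SSZ, Z))))))
  step 12: S(S(S(S(add(add(Z, Z), mul(Z, add(SSZ, Z)))))))
  step 13: S(S(S(S(add(Z, mul(Z, add(SSZ, Z)))))))
  step 14: S(S(S(S(mul(Z, add(SSZ, Z))))))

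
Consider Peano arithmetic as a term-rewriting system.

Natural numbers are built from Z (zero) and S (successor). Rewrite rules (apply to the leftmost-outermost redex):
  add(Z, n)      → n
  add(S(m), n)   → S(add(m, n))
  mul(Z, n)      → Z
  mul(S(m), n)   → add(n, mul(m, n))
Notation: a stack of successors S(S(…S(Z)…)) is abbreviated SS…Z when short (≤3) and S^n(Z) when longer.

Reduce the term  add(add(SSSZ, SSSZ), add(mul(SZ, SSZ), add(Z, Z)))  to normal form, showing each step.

Answer: normal form = S^8(Z)  (in 20 steps)

Working:
  start: add(add(SSSZ, SSSZ), add(mul(SZ, SSZ), add(Z, Z)))
  step 1: add(S(add(SSZ, SSSZ)), add(mul(SZ, SSZ), add(Z, Z)))
  step 2: S(add(add(SSZ, SSSZ), add(mul(SZ, SSZ), add(Z, Z))))
  step 3: S(add(S(add(SZ, SSSZ)), add(mul(SZ, SSZ), add(Z, Z))))
  step 4: S(S(add(add(SZ, SSSZ), add(mul(SZ, SSZ), add(Z, Z)))))
  step 5: S(S(add(S(add(Z, SSSZ)), add(mul(SZ, SSZ), add(Z, Z)))))
  step 6: S(S(S(add(add(Z, SSSZ), add(mul(SZ, SSZ), add(Z, Z))))))
  step 7: S(S(S(add(SSSZ, add(mul(SZ, SSZ), add(Z, Z))))))
  step 8: S(S(S(S(add(SSZ, add(mul(SZ, SSZ), add(Z, Z)))))))
  step 9: S(S(S(S(S(add(SZ, add(mul(SZ, SSZ), add(Z, Z))))))))
  step 10: S(S(S(S(S(S(add(Z, add(mul(SZ, SSZ), add(Z, Z)))))))))
  step 11: S(S(S(S(S(S(add(mul(SZ, SSZ), add(Z, Z))))))))
  step 12: S(S(S(S(S(S(add(add(SSZ, mul(Z, SSZ)), add(Z, Z))))))))
  step 13: S(S(S(S(S(S(add(S(add(SZ, mul(Z, SSZ))), add(Z, Z))))))))
  step 14: S(S(S(S(S(S(S(add(add(SZ, mul(Z, SSZ)), add(Z, Z)))))))))
  step 15: S(S(S(S(S(S(S(add(S(add(Z, mul(Z, SSZ))), add(Z, Z)))))))))
  step 16: S(S(S(S(S(S(S(S(add(add(Z, mul(Z, SSZ)), add(Z, Z))))))))))
  step 17: S(S(S(S(S(S(S(S(add(mul(Z, SSZ), add(Z, Z))))))))))
  step 18: S(S(S(S(S(S(S(S(add(Z, add(Z, Z))))))))))
  step 19: S(S(S(S(S(S(S(S(add(Z, Z)))))))))
  step 20: S^8(Z)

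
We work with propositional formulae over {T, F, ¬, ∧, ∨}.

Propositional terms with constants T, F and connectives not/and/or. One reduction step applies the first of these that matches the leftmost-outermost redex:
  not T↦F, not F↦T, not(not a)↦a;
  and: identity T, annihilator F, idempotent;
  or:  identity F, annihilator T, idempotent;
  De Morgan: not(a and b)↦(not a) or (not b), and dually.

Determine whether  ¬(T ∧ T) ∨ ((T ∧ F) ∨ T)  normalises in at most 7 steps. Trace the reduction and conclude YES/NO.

  start: ¬(T ∧ T) ∨ ((T ∧ F) ∨ T)
  →1  (¬T ∨ ¬T) ∨ ((T ∧ F) ∨ T)
  →2  ¬T ∨ ((T ∧ F) ∨ T)
  →3  F ∨ ((T ∧ F) ∨ T)
  →4  (T ∧ F) ∨ T
  →5  T

Answer: YES — reaches normal form T in 5 ≤ 7 steps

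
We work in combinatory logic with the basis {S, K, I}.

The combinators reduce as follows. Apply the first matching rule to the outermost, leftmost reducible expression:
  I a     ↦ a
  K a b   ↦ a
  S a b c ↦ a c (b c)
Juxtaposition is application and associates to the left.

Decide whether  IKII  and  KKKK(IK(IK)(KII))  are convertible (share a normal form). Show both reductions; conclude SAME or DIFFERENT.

Answer: DIFFERENT — A ⇓ I, B ⇓ K

Derivation:
Term A:
  start: IKII
  →1  KII
  →2  I

Term B:
  start: KKKK(IK(IK)(KII))
  →1  KK(IK(IK)(KII))
  →2  K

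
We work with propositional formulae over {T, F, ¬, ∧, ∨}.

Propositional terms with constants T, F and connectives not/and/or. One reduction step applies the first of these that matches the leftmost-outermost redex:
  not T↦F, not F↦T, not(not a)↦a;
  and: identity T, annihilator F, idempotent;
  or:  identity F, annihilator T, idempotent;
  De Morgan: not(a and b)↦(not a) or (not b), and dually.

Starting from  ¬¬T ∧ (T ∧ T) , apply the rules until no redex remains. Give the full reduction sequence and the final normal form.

  start: ¬¬T ∧ (T ∧ T)
  [1] T ∧ (T ∧ T)
  [2] T ∧ T
  [3] T

Answer: normal form = T  (in 3 steps)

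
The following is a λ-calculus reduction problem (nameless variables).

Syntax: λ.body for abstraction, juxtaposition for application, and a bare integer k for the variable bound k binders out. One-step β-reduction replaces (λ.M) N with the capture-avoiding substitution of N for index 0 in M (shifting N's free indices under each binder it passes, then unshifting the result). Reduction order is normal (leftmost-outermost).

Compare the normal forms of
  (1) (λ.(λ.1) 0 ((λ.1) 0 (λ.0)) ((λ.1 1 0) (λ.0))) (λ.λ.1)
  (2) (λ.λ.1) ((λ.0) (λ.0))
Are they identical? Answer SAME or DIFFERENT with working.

Answer: SAME — A ⇓ λ.λ.0, B ⇓ λ.λ.0

Working:
Term A:
  start: (λ.(λ.1) 0 ((λ.1) 0 (λ.0)) ((λ.1 1 0) (λ.0))) (λ.λ.1)
  →1  (λ.λ.λ.1) (λ.λ.1) ((λ.λ.λ.1) (λ.λ.1) (λ.0)) ((λ.(λ.λ.1) (λ.λ.1) 0) (λ.0))
  →2  (λ.λ.1) ((λ.λ.λ.1) (λ.λ.1) (λ.0)) ((λ.(λ.λ.1) (λ.λ.1) 0) (λ.0))
  →3  (λ.(λ.λ.λ.1) (λ.λ.1) (λ.0)) ((λ.(λ.λ.1) (λ.λ.1) 0) (λ.0))
  →4  (λ.λ.λ.1) (λ.λ.1) (λ.0)
  →5  (λ.λ.1) (λ.0)
  →6  λ.λ.0

Term B:
  start: (λ.λ.1) ((λ.0) (λ.0))
  →1  λ.(λ.0) (λ.0)
  →2  λ.λ.0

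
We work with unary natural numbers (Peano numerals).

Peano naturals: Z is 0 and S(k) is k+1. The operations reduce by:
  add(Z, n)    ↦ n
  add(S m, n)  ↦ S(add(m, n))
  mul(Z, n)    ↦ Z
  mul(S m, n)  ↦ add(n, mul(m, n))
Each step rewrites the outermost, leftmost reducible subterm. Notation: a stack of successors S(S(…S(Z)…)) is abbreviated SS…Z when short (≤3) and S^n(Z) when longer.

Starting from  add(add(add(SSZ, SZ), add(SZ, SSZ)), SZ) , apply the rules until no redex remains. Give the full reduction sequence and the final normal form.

  start: add(add(add(SSZ, SZ), add(SZ, SSZ)), SZ)
  [1] add(add(S(add(SZ, SZ)), add(SZ, SSZ)), SZ)
  [2] add(S(add(add(SZ, SZ), add(SZ, SSZ))), SZ)
  [3] S(add(add(add(SZ, SZ), add(SZ, SSZ)), SZ))
  [4] S(add(add(S(add(Z, SZ)), add(SZ, SSZ)), SZ))
  [5] S(add(S(add(add(Z, SZ), add(SZ, SSZ))), SZ))
  [6] S(S(add(add(add(Z, SZ), add(SZ, SSZ)), SZ)))
  [7] S(S(add(add(SZ, add(SZ, SSZ)), SZ)))
  [8] S(S(add(S(add(Z, add(SZ, SSZ))), SZ)))
  [9] S(S(S(add(add(Z, add(SZ, SSZ)), SZ))))
  [10] S(S(S(add(add(SZ, SSZ), SZ))))
  [11] S(S(S(add(S(add(Z, SSZ)), SZ))))
  [12] S(S(S(S(add(add(Z, SSZ), SZ)))))
  [13] S(S(S(S(add(SSZ, SZ)))))
  [14] S(S(S(S(S(add(SZ, SZ))))))
  [15] S(S(S(S(S(S(add(Z, SZ)))))))
  [16] S^7(Z)

Answer: normal form = S^7(Z)  (in 16 steps)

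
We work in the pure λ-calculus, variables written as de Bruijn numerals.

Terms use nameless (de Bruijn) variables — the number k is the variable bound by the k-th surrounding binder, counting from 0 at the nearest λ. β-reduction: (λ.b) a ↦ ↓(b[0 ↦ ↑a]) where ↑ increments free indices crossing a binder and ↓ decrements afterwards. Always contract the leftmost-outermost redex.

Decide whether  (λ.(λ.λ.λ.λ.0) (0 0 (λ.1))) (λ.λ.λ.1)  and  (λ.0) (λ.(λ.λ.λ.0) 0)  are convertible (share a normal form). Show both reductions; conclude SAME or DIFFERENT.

Term A:
  start: (λ.(λ.λ.λ.λ.0) (0 0 (λ.1))) (λ.λ.λ.1)
  [1] (λ.λ.λ.λ.0) ((λ.λ.λ.1) (λ.λ.λ.1) (λ.λ.λ.λ.1))
  [2] λ.λ.λ.0

Term B:
  start: (λ.0) (λ.(λ.λ.λ.0) 0)
  [1] λ.(λ.λ.λ.0) 0
  [2] λ.λ.λ.0

Answer: SAME — A ⇓ λ.λ.λ.0, B ⇓ λ.λ.λ.0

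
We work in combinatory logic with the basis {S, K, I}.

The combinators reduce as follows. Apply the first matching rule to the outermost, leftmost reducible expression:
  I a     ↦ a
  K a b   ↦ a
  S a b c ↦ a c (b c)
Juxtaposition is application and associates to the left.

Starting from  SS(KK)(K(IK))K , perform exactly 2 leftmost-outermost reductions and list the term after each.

  start: SS(KK)(K(IK))K
  →1  S(K(IK))(KK(K(IK)))K
  →2  K(IK)K(KK(K(IK))K)

Answer: after 2 steps: K(IK)K(KK(K(IK))K)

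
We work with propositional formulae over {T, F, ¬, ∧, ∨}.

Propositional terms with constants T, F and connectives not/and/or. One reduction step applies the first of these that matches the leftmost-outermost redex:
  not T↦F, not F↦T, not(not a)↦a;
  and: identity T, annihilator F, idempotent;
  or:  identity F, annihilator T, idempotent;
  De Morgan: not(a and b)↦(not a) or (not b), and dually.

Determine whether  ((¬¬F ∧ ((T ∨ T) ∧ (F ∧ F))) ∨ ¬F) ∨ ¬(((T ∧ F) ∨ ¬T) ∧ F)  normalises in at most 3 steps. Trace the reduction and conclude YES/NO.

Answer: NO — after 3 steps the term is ¬F ∨ ¬(((T ∧ F) ∨ ¬T) ∧ F), not yet normal

Derivation:
  start: ((¬¬F ∧ ((T ∨ T) ∧ (F ∧ F))) ∨ ¬F) ∨ ¬(((T ∧ F) ∨ ¬T) ∧ F)
  step 1: ((F ∧ ((T ∨ T) ∧ (F ∧ F))) ∨ ¬F) ∨ ¬(((T ∧ F) ∨ ¬T) ∧ F)
  step 2: (F ∨ ¬F) ∨ ¬(((T ∧ F) ∨ ¬T) ∧ F)
  step 3: ¬F ∨ ¬(((T ∧ F) ∨ ¬T) ∧ F)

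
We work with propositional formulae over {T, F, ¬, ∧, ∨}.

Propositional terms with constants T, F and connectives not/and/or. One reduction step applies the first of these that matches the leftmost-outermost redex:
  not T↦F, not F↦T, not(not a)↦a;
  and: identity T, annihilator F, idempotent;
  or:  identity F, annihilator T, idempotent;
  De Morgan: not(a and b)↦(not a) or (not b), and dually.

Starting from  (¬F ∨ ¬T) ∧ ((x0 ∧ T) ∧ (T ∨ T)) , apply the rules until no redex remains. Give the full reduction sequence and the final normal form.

Answer: normal form = x0  (in 6 steps)

Reduction:
  start: (¬F ∨ ¬T) ∧ ((x0 ∧ T) ∧ (T ∨ T))
  [1] (T ∨ ¬T) ∧ ((x0 ∧ T) ∧ (T ∨ T))
  [2] T ∧ ((x0 ∧ T) ∧ (T ∨ T))
  [3] (x0 ∧ T) ∧ (T ∨ T)
  [4] x0 ∧ (T ∨ T)
  [5] x0 ∧ T
  [6] x0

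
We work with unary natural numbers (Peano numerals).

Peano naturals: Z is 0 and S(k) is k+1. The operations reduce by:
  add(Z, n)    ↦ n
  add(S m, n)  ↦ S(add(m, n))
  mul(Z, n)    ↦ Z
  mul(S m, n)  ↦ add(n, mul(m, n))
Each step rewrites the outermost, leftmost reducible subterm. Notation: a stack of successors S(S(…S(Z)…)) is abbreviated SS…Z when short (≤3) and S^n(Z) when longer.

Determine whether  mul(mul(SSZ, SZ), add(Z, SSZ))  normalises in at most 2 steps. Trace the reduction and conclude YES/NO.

  start: mul(mul(SSZ, SZ), add(Z, SSZ))
  →1  mul(add(SZ, mul(SZ, SZ)), add(Z, SSZ))
  →2  mul(S(add(Z, mul(SZ, SZ))), add(Z, SSZ))

Answer: NO — after 2 steps the term is mul(S(add(Z, mul(SZ, SZ))), add(Z, SSZ)), not yet normal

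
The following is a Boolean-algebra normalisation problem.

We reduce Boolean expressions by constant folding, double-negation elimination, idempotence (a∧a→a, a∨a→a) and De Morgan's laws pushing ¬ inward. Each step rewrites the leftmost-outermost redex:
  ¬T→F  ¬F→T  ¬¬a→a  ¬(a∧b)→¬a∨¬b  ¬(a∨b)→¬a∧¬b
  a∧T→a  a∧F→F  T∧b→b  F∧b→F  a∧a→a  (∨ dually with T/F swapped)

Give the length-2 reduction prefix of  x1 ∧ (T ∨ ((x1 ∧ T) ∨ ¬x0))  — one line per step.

  start: x1 ∧ (T ∨ ((x1 ∧ T) ∨ ¬x0))
  →1  x1 ∧ T
  →2  x1

Answer: after 2 steps: x1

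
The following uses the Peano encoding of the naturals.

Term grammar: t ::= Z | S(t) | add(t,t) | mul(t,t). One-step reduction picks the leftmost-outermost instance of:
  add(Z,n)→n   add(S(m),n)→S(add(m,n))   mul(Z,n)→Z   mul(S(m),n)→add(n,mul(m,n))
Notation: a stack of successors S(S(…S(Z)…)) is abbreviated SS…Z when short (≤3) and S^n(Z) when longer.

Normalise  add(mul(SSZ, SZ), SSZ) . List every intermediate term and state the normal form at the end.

  start: add(mul(SSZ, SZ), SSZ)
  →1  add(add(SZ, mul(SZ, SZ)), SSZ)
  →2  add(S(add(Z, mul(SZ, SZ))), SSZ)
  →3  S(add(add(Z, mul(SZ, SZ)), SSZ))
  →4  S(add(mul(SZ, SZ), SSZ))
  →5  S(add(add(SZ, mul(Z, SZ)), SSZ))
  →6  S(add(S(add(Z, mul(Z, SZ))), SSZ))
  →7  S(S(add(add(Z, mul(Z, SZ)), SSZ)))
  →8  S(S(add(mul(Z, SZ), SSZ)))
  →9  S(S(add(Z, SSZ)))
  →10  S^4(Z)

Answer: normal form = S^4(Z)  (in 10 steps)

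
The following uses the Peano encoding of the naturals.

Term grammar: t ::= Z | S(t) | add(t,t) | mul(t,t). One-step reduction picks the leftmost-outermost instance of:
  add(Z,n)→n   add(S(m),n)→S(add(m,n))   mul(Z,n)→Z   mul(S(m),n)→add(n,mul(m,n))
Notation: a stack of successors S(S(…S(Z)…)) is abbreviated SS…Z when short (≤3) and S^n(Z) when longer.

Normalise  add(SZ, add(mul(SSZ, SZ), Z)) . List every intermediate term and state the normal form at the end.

Answer: normal form = SSSZ  (in 12 steps)

Working:
  start: add(SZ, add(mul(SSZ, SZ), Z))
  →1  S(add(Z, add(mul(SSZ, SZ), Z)))
  →2  S(add(mul(SSZ, SZ), Z))
  →3  S(add(add(SZ, mul(SZ, SZ)), Z))
  →4  S(add(S(add(Z, mul(SZ, SZ))), Z))
  →5  S(S(add(add(Z, mul(SZ, SZ)), Z)))
  →6  S(S(add(mul(SZ, SZ), Z)))
  →7  S(S(add(add(SZ, mul(Z, SZ)), Z)))
  →8  S(S(add(S(add(Z, mul(Z, SZ))), Z)))
  →9  S(S(S(add(add(Z, mul(Z, SZ)), Z))))
  →10  S(S(S(add(mul(Z, SZ), Z))))
  →11  S(S(S(add(Z, Z))))
  →12  SSSZ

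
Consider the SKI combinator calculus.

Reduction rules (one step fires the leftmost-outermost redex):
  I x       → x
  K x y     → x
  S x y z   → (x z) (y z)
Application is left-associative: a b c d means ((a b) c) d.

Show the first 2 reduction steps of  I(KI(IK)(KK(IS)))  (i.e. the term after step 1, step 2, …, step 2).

  start: I(KI(IK)(KK(IS)))
  [1] KI(IK)(KK(IS))
  [2] I(KK(IS))

Answer: after 2 steps: I(KK(IS))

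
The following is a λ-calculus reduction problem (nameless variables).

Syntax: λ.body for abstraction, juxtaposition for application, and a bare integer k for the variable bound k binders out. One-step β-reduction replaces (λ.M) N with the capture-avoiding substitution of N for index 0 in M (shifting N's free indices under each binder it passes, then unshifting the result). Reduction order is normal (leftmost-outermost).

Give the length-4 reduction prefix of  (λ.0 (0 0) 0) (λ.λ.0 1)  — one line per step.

  start: (λ.0 (0 0) 0) (λ.λ.0 1)
  [1] (λ.λ.0 1) ((λ.λ.0 1) (λ.λ.0 1)) (λ.λ.0 1)
  [2] (λ.0 ((λ.λ.0 1) (λ.λ.0 1))) (λ.λ.0 1)
  [3] (λ.λ.0 1) ((λ.λ.0 1) (λ.λ.0 1))
  [4] λ.0 ((λ.λ.0 1) (λ.λ.0 1))

Answer: after 4 steps: λ.0 ((λ.λ.0 1) (λ.λ.0 1))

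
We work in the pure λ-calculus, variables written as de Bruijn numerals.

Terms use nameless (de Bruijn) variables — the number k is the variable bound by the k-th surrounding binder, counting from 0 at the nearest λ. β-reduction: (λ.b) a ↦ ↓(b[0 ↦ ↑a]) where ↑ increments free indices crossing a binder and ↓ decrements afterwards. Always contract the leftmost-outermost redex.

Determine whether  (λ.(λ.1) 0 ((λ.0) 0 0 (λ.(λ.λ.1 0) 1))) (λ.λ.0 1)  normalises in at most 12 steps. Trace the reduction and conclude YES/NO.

Answer: YES — reaches normal form λ.0 (λ.λ.0 1) in 9 ≤ 12 steps

Derivation:
  start: (λ.(λ.1) 0 ((λ.0) 0 0 (λ.(λ.λ.1 0) 1))) (λ.λ.0 1)
  →1  (λ.λ.λ.0 1) (λ.λ.0 1) ((λ.0) (λ.λ.0 1) (λ.λ.0 1) (λ.(λ.λ.1 0) (λ.λ.0 1)))
  →2  (λ.λ.0 1) ((λ.0) (λ.λ.0 1) (λ.λ.0 1) (λ.(λ.λ.1 0) (λ.λ.0 1)))
  →3  λ.0 ((λ.0) (λ.λ.0 1) (λ.λ.0 1) (λ.(λ.λ.1 0) (λ.λ.0 1)))
  →4  λ.0 ((λ.λ.0 1) (λ.λ.0 1) (λ.(λ.λ.1 0) (λ.λ.0 1)))
  →5  λ.0 ((λ.0 (λ.λ.0 1)) (λ.(λ.λ.1 0) (λ.λ.0 1)))
  →6  λ.0 ((λ.(λ.λ.1 0) (λ.λ.0 1)) (λ.λ.0 1))
  →7  λ.0 ((λ.λ.1 0) (λ.λ.0 1))
  →8  λ.0 (λ.(λ.λ.0 1) 0)
  →9  λ.0 (λ.λ.0 1)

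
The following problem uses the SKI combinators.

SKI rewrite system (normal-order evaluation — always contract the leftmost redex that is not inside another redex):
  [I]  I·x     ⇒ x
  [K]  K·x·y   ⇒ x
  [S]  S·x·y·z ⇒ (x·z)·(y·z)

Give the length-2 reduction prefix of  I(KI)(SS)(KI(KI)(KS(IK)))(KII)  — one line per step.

  start: I(KI)(SS)(KI(KI)(KS(IK)))(KII)
  [1] KI(SS)(KI(KI)(KS(IK)))(KII)
  [2] I(KI(KI)(KS(IK)))(KII)

Answer: after 2 steps: I(KI(KI)(KS(IK)))(KII)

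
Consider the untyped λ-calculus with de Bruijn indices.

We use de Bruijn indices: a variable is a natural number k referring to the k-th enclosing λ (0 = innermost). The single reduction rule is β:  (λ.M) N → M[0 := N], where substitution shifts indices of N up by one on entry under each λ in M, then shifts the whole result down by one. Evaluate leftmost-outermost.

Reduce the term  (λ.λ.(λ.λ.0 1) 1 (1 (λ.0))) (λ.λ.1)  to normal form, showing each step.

  start: (λ.λ.(λ.λ.0 1) 1 (1 (λ.0))) (λ.λ.1)
  →1  λ.(λ.λ.0 1) (λ.λ.1) ((λ.λ.1) (λ.0))
  →2  λ.(λ.0 (λ.λ.1)) ((λ.λ.1) (λ.0))
  →3  λ.(λ.λ.1) (λ.0) (λ.λ.1)
  →4  λ.(λ.λ.0) (λ.λ.1)
  →5  λ.λ.0

Answer: normal form = λ.λ.0  (in 5 steps)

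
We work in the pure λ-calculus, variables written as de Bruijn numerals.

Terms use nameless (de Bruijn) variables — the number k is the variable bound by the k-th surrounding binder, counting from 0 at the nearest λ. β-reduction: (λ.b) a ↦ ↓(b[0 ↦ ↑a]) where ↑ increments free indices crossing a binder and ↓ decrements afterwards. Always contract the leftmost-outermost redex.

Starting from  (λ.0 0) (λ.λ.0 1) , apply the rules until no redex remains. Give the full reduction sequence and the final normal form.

  start: (λ.0 0) (λ.λ.0 1)
  [1] (λ.λ.0 1) (λ.λ.0 1)
  [2] λ.0 (λ.λ.0 1)

Answer: normal form = λ.0 (λ.λ.0 1)  (in 2 steps)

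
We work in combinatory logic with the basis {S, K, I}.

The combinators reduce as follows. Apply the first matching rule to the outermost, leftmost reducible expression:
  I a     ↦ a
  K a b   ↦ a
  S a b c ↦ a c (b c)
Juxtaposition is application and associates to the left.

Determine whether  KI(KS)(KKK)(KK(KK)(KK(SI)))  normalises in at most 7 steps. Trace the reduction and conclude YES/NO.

  start: KI(KS)(KKK)(KK(KK)(KK(SI)))
  →1  I(KKK)(KK(KK)(KK(SI)))
  →2  KKK(KK(KK)(KK(SI)))
  →3  K(KK(KK)(KK(SI)))
  →4  K(K(KK(SI)))
  →5  K(KK)

Answer: YES — reaches normal form K(KK) in 5 ≤ 7 steps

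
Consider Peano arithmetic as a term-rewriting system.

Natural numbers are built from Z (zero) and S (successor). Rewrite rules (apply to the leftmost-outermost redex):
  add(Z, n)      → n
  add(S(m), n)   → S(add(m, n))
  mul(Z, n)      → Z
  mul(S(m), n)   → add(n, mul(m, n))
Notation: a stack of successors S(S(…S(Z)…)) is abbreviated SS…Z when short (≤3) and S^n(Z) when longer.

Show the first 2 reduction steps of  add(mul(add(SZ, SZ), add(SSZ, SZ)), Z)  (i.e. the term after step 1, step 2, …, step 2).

Answer: after 2 steps: add(add(add(SSZ, SZ), mul(add(Z, SZ), add(SSZ, SZ))), Z)

Reduction:
  start: add(mul(add(SZ, SZ), add(SSZ, SZ)), Z)
  →1  add(mul(S(add(Z, SZ)), add(SSZ, SZ)), Z)
  →2  add(add(add(SSZ, SZ), mul(add(Z, SZ), add(SSZ, SZ))), Z)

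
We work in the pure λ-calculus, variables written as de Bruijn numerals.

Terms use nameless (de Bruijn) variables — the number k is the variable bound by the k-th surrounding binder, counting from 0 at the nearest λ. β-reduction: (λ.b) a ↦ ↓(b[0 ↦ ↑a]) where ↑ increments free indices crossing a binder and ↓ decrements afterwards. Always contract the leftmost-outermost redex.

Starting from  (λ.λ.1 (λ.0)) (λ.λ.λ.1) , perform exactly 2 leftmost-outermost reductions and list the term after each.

Answer: after 2 steps: λ.λ.λ.1

Working:
  start: (λ.λ.1 (λ.0)) (λ.λ.λ.1)
  [1] λ.(λ.λ.λ.1) (λ.0)
  [2] λ.λ.λ.1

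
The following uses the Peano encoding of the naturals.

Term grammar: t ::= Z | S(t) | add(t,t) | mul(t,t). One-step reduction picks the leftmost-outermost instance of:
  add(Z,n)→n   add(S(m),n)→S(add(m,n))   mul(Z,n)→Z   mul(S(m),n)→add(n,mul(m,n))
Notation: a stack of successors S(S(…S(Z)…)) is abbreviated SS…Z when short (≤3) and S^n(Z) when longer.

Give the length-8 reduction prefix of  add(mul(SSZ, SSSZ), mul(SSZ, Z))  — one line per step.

  start: add(mul(SSZ, SSSZ), mul(SSZ, Z))
  [1] add(add(SSSZ, mul(SZ, SSSZ)), mul(SSZ, Z))
  [2] add(S(add(SSZ, mul(SZ, SSSZ))), mul(SSZ, Z))
  [3] S(add(add(SSZ, mul(SZ, SSSZ)), mul(SSZ, Z)))
  [4] S(add(S(add(SZ, mul(SZ, SSSZ))), mul(SSZ, Z)))
  [5] S(S(add(add(SZ, mul(SZ, SSSZ)), mul(SSZ, Z))))
  [6] S(S(add(S(add(Z, mul(SZ, SSSZ))), mul(SSZ, Z))))
  [7] S(S(S(add(add(Z, mul(SZ, SSSZ)), mul(SSZ, Z)))))
  [8] S(S(S(add(mul(SZ, SSSZ), mul(SSZ, Z)))))

Answer: after 8 steps: S(S(S(add(mul(SZ, SSSZ), mul(SSZ, Z)))))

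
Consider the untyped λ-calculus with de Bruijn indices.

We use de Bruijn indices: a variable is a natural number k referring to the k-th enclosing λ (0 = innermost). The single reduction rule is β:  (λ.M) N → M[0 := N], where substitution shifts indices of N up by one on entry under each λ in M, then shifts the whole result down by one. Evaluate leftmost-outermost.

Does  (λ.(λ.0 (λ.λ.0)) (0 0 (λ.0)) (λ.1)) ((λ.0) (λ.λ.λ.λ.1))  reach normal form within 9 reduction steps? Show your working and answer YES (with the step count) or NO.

Answer: YES — reaches normal form λ.λ.0 in 7 ≤ 9 steps

Derivation:
  start: (λ.(λ.0 (λ.λ.0)) (0 0 (λ.0)) (λ.1)) ((λ.0) (λ.λ.λ.λ.1))
  →1  (λ.0 (λ.λ.0)) ((λ.0) (λ.λ.λ.λ.1) ((λ.0) (λ.λ.λ.λ.1)) (λ.0)) (λ.(λ.0) (λ.λ.λ.λ.1))
  →2  (λ.0) (λ.λ.λ.λ.1) ((λ.0) (λ.λ.λ.λ.1)) (λ.0) (λ.λ.0) (λ.(λ.0) (λ.λ.λ.λ.1))
  →3  (λ.λ.λ.λ.1) ((λ.0) (λ.λ.λ.λ.1)) (λ.0) (λ.λ.0) (λ.(λ.0) (λ.λ.λ.λ.1))
  →4  (λ.λ.λ.1) (λ.0) (λ.λ.0) (λ.(λ.0) (λ.λ.λ.λ.1))
  →5  (λ.λ.1) (λ.λ.0) (λ.(λ.0) (λ.λ.λ.λ.1))
  →6  (λ.λ.λ.0) (λ.(λ.0) (λ.λ.λ.λ.1))
  →7  λ.λ.0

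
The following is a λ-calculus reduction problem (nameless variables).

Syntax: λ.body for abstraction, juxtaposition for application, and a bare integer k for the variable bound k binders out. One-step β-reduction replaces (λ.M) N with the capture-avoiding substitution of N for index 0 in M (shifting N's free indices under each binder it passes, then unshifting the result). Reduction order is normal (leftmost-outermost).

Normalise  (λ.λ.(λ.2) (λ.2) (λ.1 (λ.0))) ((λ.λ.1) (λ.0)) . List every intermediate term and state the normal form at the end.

  start: (λ.λ.(λ.2) (λ.2) (λ.1 (λ.0))) ((λ.λ.1) (λ.0))
  →1  λ.(λ.(λ.λ.1) (λ.0)) (λ.(λ.λ.1) (λ.0)) (λ.1 (λ.0))
  →2  λ.(λ.λ.1) (λ.0) (λ.1 (λ.0))
  →3  λ.(λ.λ.0) (λ.1 (λ.0))
  →4  λ.λ.0

Answer: normal form = λ.λ.0  (in 4 steps)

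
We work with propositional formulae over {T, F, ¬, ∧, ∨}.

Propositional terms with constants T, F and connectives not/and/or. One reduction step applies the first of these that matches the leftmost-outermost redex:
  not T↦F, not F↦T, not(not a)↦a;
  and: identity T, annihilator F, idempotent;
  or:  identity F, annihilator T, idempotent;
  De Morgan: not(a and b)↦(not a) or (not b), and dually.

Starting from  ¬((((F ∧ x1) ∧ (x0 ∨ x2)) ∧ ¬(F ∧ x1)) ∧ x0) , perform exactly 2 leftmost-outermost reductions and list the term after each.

Answer: after 2 steps: (¬((F ∧ x1) ∧ (x0 ∨ x2)) ∨ ¬¬(F ∧ x1)) ∨ ¬x0

Working:
  start: ¬((((F ∧ x1) ∧ (x0 ∨ x2)) ∧ ¬(F ∧ x1)) ∧ x0)
  →1  ¬(((F ∧ x1) ∧ (x0 ∨ x2)) ∧ ¬(F ∧ x1)) ∨ ¬x0
  →2  (¬((F ∧ x1) ∧ (x0 ∨ x2)) ∨ ¬¬(F ∧ x1)) ∨ ¬x0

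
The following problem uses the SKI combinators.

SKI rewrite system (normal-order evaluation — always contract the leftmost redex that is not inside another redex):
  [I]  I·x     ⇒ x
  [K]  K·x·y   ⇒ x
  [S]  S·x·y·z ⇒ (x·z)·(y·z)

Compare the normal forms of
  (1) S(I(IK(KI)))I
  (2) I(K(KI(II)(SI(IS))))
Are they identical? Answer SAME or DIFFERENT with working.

Term A:
  start: S(I(IK(KI)))I
  →1  S(IK(KI))I
  →2  S(K(KI))I

Term B:
  start: I(K(KI(II)(SI(IS))))
  →1  K(KI(II)(SI(IS)))
  →2  K(I(SI(IS)))
  →3  K(SI(IS))
  →4  K(SIS)

Answer: DIFFERENT — A ⇓ S(K(KI))I, B ⇓ K(SIS)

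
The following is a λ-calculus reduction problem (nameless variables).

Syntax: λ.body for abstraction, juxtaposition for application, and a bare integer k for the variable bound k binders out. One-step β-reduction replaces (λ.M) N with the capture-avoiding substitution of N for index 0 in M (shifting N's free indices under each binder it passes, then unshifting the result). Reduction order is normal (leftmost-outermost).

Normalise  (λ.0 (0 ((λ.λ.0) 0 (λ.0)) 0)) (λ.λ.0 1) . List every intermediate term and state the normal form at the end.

Answer: normal form = λ.0 (λ.0 (λ.0))  (in 7 steps)

Working:
  start: (λ.0 (0 ((λ.λ.0) 0 (λ.0)) 0)) (λ.λ.0 1)
  →1  (λ.λ.0 1) ((λ.λ.0 1) ((λ.λ.0) (λ.λ.0 1) (λ.0)) (λ.λ.0 1))
  →2  λ.0 ((λ.λ.0 1) ((λ.λ.0) (λ.λ.0 1) (λ.0)) (λ.λ.0 1))
  →3  λ.0 ((λ.0 ((λ.λ.0) (λ.λ.0 1) (λ.0))) (λ.λ.0 1))
  →4  λ.0 ((λ.λ.0 1) ((λ.λ.0) (λ.λ.0 1) (λ.0)))
  →5  λ.0 (λ.0 ((λ.λ.0) (λ.λ.0 1) (λ.0)))
  →6  λ.0 (λ.0 ((λ.0) (λ.0)))
  →7  λ.0 (λ.0 (λ.0))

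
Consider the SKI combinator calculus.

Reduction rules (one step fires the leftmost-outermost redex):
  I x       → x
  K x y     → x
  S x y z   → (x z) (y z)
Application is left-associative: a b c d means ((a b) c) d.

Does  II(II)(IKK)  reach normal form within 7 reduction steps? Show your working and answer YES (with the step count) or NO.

Answer: YES — reaches normal form KK in 5 ≤ 7 steps

Reduction:
  start: II(II)(IKK)
  step 1: I(II)(IKK)
  step 2: II(IKK)
  step 3: I(IKK)
  step 4: IKK
  step 5: KK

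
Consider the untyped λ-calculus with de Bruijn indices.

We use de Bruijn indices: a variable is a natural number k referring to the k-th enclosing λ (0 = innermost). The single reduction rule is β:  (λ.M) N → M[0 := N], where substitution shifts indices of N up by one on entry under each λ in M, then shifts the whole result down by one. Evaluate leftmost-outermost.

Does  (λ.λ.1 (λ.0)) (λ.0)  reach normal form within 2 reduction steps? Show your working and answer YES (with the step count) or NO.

Answer: YES — reaches normal form λ.λ.0 in 2 ≤ 2 steps

Derivation:
  start: (λ.λ.1 (λ.0)) (λ.0)
  [1] λ.(λ.0) (λ.0)
  [2] λ.λ.0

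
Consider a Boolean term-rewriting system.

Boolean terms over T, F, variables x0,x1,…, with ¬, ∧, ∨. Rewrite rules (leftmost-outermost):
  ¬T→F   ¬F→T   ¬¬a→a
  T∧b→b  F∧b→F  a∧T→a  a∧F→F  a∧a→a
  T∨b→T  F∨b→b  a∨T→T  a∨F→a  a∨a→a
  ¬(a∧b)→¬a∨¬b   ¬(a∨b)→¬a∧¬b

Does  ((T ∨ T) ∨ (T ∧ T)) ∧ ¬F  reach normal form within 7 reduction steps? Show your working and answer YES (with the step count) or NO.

Answer: YES — reaches normal form T in 4 ≤ 7 steps

Reduction:
  start: ((T ∨ T) ∨ (T ∧ T)) ∧ ¬F
  [1] (T ∨ (T ∧ T)) ∧ ¬F
  [2] T ∧ ¬F
  [3] ¬F
  [4] T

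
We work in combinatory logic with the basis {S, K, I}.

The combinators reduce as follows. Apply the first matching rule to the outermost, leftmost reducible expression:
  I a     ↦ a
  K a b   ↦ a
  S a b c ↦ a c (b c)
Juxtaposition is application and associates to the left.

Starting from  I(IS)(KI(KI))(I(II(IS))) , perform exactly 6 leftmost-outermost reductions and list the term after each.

Answer: after 6 steps: SI(IS)

Working:
  start: I(IS)(KI(KI))(I(II(IS)))
  step 1: IS(KI(KI))(I(II(IS)))
  step 2: S(KI(KI))(I(II(IS)))
  step 3: SI(I(II(IS)))
  step 4: SI(II(IS))
  step 5: SI(I(IS))
  step 6: SI(IS)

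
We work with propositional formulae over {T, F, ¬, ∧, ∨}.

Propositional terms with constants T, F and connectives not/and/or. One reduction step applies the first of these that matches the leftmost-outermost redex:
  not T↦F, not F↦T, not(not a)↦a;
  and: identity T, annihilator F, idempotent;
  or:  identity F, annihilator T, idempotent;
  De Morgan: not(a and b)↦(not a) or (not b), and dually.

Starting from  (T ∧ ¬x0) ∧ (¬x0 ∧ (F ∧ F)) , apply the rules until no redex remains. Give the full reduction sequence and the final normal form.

Answer: normal form = F  (in 4 steps)

Reduction:
  start: (T ∧ ¬x0) ∧ (¬x0 ∧ (F ∧ F))
  →1  ¬x0 ∧ (¬x0 ∧ (F ∧ F))
  →2  ¬x0 ∧ (¬x0 ∧ F)
  →3  ¬x0 ∧ F
  →4  F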